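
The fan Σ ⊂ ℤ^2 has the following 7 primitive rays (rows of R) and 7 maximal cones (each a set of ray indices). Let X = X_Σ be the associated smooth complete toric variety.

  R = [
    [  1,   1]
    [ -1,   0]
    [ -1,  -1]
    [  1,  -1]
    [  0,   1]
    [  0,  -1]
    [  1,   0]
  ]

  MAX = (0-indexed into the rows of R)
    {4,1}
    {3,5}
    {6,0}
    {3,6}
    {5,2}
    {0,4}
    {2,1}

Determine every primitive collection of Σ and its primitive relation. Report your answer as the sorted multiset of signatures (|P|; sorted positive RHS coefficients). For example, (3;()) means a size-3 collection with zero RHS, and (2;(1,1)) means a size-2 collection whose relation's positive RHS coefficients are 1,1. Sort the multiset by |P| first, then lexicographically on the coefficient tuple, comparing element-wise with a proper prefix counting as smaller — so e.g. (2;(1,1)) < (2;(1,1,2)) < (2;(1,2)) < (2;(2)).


Σ has 14 primitive collections:

  • {0,2}:  v_{0} + v_{2} = 0 ; sig = (2;())
  • {1,6}:  v_{1} + v_{6} = 0 ; sig = (2;())
  • {4,5}:  v_{4} + v_{5} = 0 ; sig = (2;())
  • {0,1}:  v_{0} + v_{1} = v_{4} ; sig = (2;(1))
  • {0,5}:  v_{0} + v_{5} = v_{6} ; sig = (2;(1))
  • {1,3}:  v_{1} + v_{3} = v_{5} ; sig = (2;(1))
  • {1,5}:  v_{1} + v_{5} = v_{2} ; sig = (2;(1))
  • {2,4}:  v_{2} + v_{4} = v_{1} ; sig = (2;(1))
  • {2,6}:  v_{2} + v_{6} = v_{5} ; sig = (2;(1))
  • {3,4}:  v_{3} + v_{4} = v_{6} ; sig = (2;(1))
  • {4,6}:  v_{4} + v_{6} = v_{0} ; sig = (2;(1))
  • {5,6}:  v_{5} + v_{6} = v_{3} ; sig = (2;(1))
  • {0,3}:  v_{0} + v_{3} = 2·v_{6} ; sig = (2;(2))
  • {2,3}:  v_{2} + v_{3} = 2·v_{5} ; sig = (2;(2))

Sorted signature multiset PRS(X):
[(2;()), (2;()), (2;()), (2;(1)), (2;(1)), (2;(1)), (2;(1)), (2;(1)), (2;(1)), (2;(1)), (2;(1)), (2;(1)), (2;(2)), (2;(2))]


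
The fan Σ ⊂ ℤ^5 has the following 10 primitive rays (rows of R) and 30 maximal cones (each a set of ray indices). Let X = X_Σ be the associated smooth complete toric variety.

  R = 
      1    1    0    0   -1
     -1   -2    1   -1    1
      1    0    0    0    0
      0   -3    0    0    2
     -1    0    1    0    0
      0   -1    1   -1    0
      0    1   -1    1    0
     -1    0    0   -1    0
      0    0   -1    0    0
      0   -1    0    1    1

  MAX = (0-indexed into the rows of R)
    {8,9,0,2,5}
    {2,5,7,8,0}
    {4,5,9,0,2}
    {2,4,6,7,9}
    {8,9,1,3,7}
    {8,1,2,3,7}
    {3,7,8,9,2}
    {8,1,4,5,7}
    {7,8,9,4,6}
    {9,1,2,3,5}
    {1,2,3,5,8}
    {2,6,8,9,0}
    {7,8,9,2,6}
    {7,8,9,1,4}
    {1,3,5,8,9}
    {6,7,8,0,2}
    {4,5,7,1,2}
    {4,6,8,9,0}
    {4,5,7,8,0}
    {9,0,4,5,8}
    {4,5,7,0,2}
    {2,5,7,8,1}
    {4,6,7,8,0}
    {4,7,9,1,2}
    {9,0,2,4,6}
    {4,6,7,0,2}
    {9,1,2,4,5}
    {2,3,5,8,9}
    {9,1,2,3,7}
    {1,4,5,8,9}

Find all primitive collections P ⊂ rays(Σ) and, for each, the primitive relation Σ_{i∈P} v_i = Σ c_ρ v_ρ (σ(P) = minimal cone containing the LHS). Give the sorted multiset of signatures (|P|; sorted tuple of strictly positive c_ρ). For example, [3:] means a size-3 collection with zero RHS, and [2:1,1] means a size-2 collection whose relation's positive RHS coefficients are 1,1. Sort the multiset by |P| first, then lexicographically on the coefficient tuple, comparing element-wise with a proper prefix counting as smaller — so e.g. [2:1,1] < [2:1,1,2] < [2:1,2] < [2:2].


|primitive collections| = 11. Relations:

  P = {5,6}:  v_{5} + v_{6} = 0  ⟹  sig = [2:]
  P = {0,1}:  v_{0} + v_{1} = v_{5}  ⟹  sig = [2:1]
  P = {1,6}:  v_{1} + v_{6} = v_{7} + v_{9}  ⟹  sig = [2:1,1]
  P = {3,4}:  v_{3} + v_{4} = v_{1} + v_{9}  ⟹  sig = [2:1,1]
  P = {0,3}:  v_{0} + v_{3} = v_{2} + v_{5} + v_{8} + v_{9}  ⟹  sig = [2:1,1,1,1]
  P = {3,6}:  v_{3} + v_{6} = v_{2} + v_{7} + v_{8} + 2·v_{9}  ⟹  sig = [2:1,1,1,2]
  P = {0,7,9}:  v_{0} + v_{7} + v_{9} = 0  ⟹  sig = [3:]
  P = {2,4,8}:  v_{2} + v_{4} + v_{8} = 0  ⟹  sig = [3:]
  P = {5,7,9}:  v_{5} + v_{7} + v_{9} = v_{1}  ⟹  sig = [3:1]
  P = {3,5,7}:  v_{3} + v_{5} + v_{7} = 2·v_{1} + v_{2} + v_{8}  ⟹  sig = [3:1,1,2]
  P = {1,2,8,9}:  v_{1} + v_{2} + v_{8} + v_{9} = v_{3}  ⟹  sig = [4:1]

so the primitive-relation signature multiset is
{ [2:],  [2:1],  [2:1,1] ×2,  [2:1,1,1,1],  [2:1,1,1,2],  [3:] ×2,  [3:1],  [3:1,1,2],  [4:1] }


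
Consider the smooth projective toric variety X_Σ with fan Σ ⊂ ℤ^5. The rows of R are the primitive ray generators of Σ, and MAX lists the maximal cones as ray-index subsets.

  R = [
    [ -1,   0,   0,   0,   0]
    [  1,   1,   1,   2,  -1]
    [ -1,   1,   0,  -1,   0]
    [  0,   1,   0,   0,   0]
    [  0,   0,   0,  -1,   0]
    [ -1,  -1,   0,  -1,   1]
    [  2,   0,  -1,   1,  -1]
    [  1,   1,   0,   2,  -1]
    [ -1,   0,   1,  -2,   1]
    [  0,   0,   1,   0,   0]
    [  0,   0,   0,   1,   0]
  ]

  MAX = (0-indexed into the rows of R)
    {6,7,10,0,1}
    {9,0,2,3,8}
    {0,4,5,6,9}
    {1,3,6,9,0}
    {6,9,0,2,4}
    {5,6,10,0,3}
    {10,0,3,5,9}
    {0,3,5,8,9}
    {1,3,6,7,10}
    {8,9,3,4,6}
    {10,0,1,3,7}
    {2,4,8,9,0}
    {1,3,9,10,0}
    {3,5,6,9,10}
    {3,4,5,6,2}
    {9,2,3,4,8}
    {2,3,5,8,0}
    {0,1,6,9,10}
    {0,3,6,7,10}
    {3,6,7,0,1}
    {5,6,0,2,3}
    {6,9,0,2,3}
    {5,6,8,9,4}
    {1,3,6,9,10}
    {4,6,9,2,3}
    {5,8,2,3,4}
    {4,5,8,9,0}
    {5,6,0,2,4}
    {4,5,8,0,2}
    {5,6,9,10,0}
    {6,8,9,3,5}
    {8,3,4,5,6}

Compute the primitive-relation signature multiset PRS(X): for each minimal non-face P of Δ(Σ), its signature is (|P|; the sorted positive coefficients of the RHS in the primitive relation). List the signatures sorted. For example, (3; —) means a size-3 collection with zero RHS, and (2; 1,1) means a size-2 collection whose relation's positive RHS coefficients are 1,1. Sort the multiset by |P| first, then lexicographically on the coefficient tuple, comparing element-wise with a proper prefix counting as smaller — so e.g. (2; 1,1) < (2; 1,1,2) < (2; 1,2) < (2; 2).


Primitive collections (20):

  P={4,10}:  v_{4} + v_{10} = 0  ⇒ sig = (2; —)
  P={5,7}:  v_{5} + v_{7} = v_{10}  ⇒ sig = (2; 1)
  P={7,9}:  v_{7} + v_{9} = v_{1}  ⇒ sig = (2; 1)
  P={1,5}:  v_{1} + v_{5} = v_{9} + v_{10}  ⇒ sig = (2; 1,1)
  P={2,10}:  v_{2} + v_{10} = v_{0} + v_{3}  ⇒ sig = (2; 1,1)
  P={7,8}:  v_{7} + v_{8} = v_{3} + v_{9}  ⇒ sig = (2; 1,1)
  P={8,10}:  v_{8} + v_{10} = v_{3} + v_{5} + v_{9}  ⇒ sig = (2; 1,1,1)
  P={4,7}:  v_{4} + v_{7} = v_{0} + v_{3} + v_{6} + v_{9}  ⇒ sig = (2; 1,1,1,1)
  P={1,4}:  v_{1} + v_{4} = v_{0} + v_{3} + v_{6} + 2·v_{9}  ⇒ sig = (2; 1,1,1,2)
  P={2,7}:  v_{2} + v_{7} = 2·v_{0} + 2·v_{3} + v_{6} + v_{9}  ⇒ sig = (2; 1,1,2,2)
  P={1,8}:  v_{1} + v_{8} = v_{3} + 2·v_{9}  ⇒ sig = (2; 1,2)
  P={1,2}:  v_{1} + v_{2} = 2·v_{0} + 2·v_{3} + v_{6} + 2·v_{9}  ⇒ sig = (2; 1,2,2,2)
  P={0,3,4}:  v_{0} + v_{3} + v_{4} = v_{2}  ⇒ sig = (3; 1)
  P={0,6,8}:  v_{0} + v_{6} + v_{8} = v_{4}  ⇒ sig = (3; 1)
  P={2,5,9}:  v_{2} + v_{5} + v_{9} = v_{0} + v_{8}  ⇒ sig = (3; 1,1)
  P={2,6,8}:  v_{2} + v_{6} + v_{8} = v_{3} + 2·v_{4}  ⇒ sig = (3; 1,2)
  P={3,4,5,9}:  v_{3} + v_{4} + v_{5} + v_{9} = v_{8}  ⇒ sig = (4; 1)
  P={0,3,5,6,9}:  v_{0} + v_{3} + v_{5} + v_{6} + v_{9} = 0  ⇒ sig = (5; —)
  P={0,3,6,9,10}:  v_{0} + v_{3} + v_{6} + v_{9} + v_{10} = v_{7}  ⇒ sig = (5; 1)
  P={0,1,3,6,10}:  v_{0} + v_{1} + v_{3} + v_{6} + v_{10} = 2·v_{7}  ⇒ sig = (5; 2)

Sorted signature multiset PRS(X):
{ (2; —),  (2; 1) ×2,  (2; 1,1) ×3,  (2; 1,1,1),  (2; 1,1,1,1),  (2; 1,1,1,2),  (2; 1,1,2,2),  (2; 1,2),  (2; 1,2,2,2),  (3; 1) ×2,  (3; 1,1),  (3; 1,2),  (4; 1),  (5; —),  (5; 1),  (5; 2) }


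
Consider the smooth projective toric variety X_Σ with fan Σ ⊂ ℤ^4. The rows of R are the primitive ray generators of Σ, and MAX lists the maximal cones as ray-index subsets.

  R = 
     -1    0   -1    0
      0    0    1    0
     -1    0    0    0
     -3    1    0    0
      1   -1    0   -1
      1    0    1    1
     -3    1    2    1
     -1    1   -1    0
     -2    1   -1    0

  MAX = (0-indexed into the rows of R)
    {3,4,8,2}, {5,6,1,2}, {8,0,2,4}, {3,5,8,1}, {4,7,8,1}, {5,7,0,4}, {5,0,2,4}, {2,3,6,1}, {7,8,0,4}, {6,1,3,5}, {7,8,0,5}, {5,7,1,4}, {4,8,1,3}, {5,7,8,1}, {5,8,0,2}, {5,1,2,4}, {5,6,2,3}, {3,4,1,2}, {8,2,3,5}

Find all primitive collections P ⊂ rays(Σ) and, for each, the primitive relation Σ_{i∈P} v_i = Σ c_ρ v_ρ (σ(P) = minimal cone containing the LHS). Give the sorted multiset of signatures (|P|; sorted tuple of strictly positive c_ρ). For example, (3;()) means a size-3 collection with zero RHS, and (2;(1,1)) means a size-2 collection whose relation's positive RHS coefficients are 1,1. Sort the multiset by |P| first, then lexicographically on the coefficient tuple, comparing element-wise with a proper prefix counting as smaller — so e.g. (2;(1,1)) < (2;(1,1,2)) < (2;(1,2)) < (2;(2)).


12 collections generate NE(X_Σ); each relation:

  P={0,1}:  v_{0} + v_{1} = v_{2}  so sig = (2;(1))
  P={2,7}:  v_{2} + v_{7} = v_{8}  so sig = (2;(1))
  P={6,7}:  v_{6} + v_{7} = v_{1} + v_{3} + v_{5} + v_{8}  so sig = (2;(1,1,1,1))
  P={0,6}:  v_{0} + v_{6} = 2·v_{2} + v_{3} + v_{5}  so sig = (2;(1,1,2))
  P={0,3}:  v_{0} + v_{3} = 2·v_{2} + v_{8}  so sig = (2;(1,2))
  P={3,7}:  v_{3} + v_{7} = v_{1} + 2·v_{8}  so sig = (2;(1,2))
  P={6,8}:  v_{6} + v_{8} = 2·v_{3} + v_{5}  so sig = (2;(1,2))
  P={4,6}:  v_{4} + v_{6} = 2·v_{1} + 2·v_{2}  so sig = (2;(2,2))
  P={4,5,8}:  v_{4} + v_{5} + v_{8} = 0  so sig = (3;())
  P={1,2,8}:  v_{1} + v_{2} + v_{8} = v_{3}  so sig = (3;(1))
  P={3,4,5}:  v_{3} + v_{4} + v_{5} = v_{1} + v_{2}  so sig = (3;(1,1))
  P={1,2,3,5}:  v_{1} + v_{2} + v_{3} + v_{5} = v_{6}  so sig = (4;(1))

Sorted signature multiset PRS(X):
    |P|=2: 8 collections, coeffs (1), (1), (1,1,1,1), (1,1,2), (1,2), (1,2), (1,2), (2,2)
    |P|=3: 3 collections, coeffs (), (1), (1,1)
    |P|=4: 1 collection, coeffs (1)


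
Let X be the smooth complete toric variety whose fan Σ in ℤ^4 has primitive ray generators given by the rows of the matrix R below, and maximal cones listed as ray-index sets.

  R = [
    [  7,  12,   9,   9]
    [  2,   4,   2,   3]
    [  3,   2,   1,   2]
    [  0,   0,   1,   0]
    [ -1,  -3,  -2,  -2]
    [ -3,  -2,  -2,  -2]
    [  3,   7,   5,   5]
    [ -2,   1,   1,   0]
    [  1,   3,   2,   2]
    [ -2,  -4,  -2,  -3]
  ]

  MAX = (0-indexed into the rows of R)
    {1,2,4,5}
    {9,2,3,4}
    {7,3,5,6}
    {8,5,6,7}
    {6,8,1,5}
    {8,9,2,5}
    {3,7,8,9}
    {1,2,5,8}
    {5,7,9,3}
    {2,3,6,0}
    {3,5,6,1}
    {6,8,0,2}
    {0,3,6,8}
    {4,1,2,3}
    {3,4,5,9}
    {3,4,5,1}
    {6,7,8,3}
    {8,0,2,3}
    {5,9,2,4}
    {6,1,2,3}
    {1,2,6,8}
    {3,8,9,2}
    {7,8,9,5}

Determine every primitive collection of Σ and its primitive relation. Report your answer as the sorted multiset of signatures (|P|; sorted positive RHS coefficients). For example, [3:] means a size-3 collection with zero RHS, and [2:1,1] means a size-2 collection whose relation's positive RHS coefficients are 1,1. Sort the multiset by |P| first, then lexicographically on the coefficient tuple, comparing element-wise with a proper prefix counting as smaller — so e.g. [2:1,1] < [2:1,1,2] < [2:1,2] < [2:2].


|primitive collections| = 17. Relations:

  P = {1,9}:  v_{1} + v_{9} = 0  so sig = [2:]
  P = {4,8}:  v_{4} + v_{8} = 0  so sig = [2:]
  P = {2,7}:  v_{2} + v_{7} = v_{8}  so sig = [2:1]
  P = {0,5}:  v_{0} + v_{5} = v_{6} + v_{8}  so sig = [2:1,1]
  P = {1,7}:  v_{1} + v_{7} = v_{5} + v_{6}  so sig = [2:1,1]
  P = {4,6}:  v_{4} + v_{6} = v_{1} + v_{3}  so sig = [2:1,1]
  P = {4,7}:  v_{4} + v_{7} = v_{3} + v_{5}  so sig = [2:1,1]
  P = {6,9}:  v_{6} + v_{9} = v_{3} + v_{8}  so sig = [2:1,1]
  P = {0,4}:  v_{0} + v_{4} = v_{2} + v_{3} + v_{6}  so sig = [2:1,1,1]
  P = {0,7}:  v_{0} + v_{7} = v_{3} + v_{6} + 2·v_{8}  so sig = [2:1,1,2]
  P = {0,1}:  v_{0} + v_{1} = v_{2} + 2·v_{6}  so sig = [2:1,2]
  P = {0,9}:  v_{0} + v_{9} = v_{2} + 2·v_{3} + 2·v_{8}  so sig = [2:1,2,2]
  P = {2,3,5}:  v_{2} + v_{3} + v_{5} = 0  so sig = [3:]
  P = {1,3,8}:  v_{1} + v_{3} + v_{8} = v_{6}  so sig = [3:1]
  P = {3,5,8}:  v_{3} + v_{5} + v_{8} = v_{7}  so sig = [3:1]
  P = {2,5,6}:  v_{2} + v_{5} + v_{6} = v_{1} + v_{8}  so sig = [3:1,1]
  P = {2,3,6,8}:  v_{2} + v_{3} + v_{6} + v_{8} = v_{0}  so sig = [4:1]

so the primitive-relation signature multiset is
[[2:], [2:], [2:1], [2:1,1], [2:1,1], [2:1,1], [2:1,1], [2:1,1], [2:1,1,1], [2:1,1,2], [2:1,2], [2:1,2,2], [3:], [3:1], [3:1], [3:1,1], [4:1]]


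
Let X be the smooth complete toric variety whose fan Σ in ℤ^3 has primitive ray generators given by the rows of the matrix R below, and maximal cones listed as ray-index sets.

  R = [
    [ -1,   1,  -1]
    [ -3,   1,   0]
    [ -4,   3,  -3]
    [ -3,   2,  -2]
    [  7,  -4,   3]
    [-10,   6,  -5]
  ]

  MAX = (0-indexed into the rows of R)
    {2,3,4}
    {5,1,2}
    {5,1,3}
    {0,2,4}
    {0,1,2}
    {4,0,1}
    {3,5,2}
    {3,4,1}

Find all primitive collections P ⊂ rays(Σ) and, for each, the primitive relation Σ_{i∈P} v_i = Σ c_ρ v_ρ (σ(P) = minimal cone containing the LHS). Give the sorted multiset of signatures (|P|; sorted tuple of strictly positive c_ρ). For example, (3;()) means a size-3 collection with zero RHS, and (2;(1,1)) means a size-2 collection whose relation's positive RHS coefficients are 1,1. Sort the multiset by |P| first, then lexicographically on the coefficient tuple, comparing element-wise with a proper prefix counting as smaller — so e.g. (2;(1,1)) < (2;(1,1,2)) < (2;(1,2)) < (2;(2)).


|primitive collections| = 5. Relations:

  P = {0,3}:  v_{0} + v_{3} = v_{2} — sig = (2;(1))
  P = {4,5}:  v_{4} + v_{5} = v_{3} — sig = (2;(1))
  P = {0,5}:  v_{0} + v_{5} = v_{1} + 2·v_{2} — sig = (2;(1,2))
  P = {1,2,4}:  v_{1} + v_{2} + v_{4} = 0 — sig = (3;())
  P = {1,2,3}:  v_{1} + v_{2} + v_{3} = v_{5} — sig = (3;(1))

Sorted signature multiset PRS(X):
    |P|=2: 3 collections, coeffs (1), (1), (1,2)
    |P|=3: 2 collections, coeffs (), (1)


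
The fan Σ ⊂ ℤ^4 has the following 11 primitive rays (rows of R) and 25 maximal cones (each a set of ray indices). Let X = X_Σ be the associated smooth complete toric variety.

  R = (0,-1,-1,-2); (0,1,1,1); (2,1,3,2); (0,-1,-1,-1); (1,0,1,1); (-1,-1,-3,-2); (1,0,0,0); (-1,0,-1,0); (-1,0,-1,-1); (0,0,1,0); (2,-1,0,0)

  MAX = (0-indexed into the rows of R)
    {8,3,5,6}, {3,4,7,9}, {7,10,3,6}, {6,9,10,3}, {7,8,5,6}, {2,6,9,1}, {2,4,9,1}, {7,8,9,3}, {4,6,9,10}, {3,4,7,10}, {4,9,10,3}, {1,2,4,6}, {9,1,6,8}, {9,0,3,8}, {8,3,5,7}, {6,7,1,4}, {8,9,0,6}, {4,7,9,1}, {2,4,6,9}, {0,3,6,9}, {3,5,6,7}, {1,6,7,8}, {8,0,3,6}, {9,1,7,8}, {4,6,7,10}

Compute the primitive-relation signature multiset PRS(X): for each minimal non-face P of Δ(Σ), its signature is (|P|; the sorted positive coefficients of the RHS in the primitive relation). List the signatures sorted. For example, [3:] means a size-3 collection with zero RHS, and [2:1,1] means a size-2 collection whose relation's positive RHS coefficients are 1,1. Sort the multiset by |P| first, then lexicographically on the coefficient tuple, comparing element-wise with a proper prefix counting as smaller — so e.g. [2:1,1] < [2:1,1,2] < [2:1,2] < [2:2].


Minimal non-faces — 25 found among 11 rays, 25 max cones:

  • {1,3}:  v_{1} + v_{3} = 0 ; sig = [2:]
  • {4,8}:  v_{4} + v_{8} = 0 ; sig = [2:]
  • {2,5}:  v_{2} + v_{5} = v_{6} ; sig = [2:1]
  • {0,7}:  v_{0} + v_{7} = v_{3} + v_{8} ; sig = [2:1,1]
  • {1,10}:  v_{1} + v_{10} = v_{4} + v_{6} ; sig = [2:1,1]
  • {2,7}:  v_{2} + v_{7} = v_{1} + v_{4} ; sig = [2:1,1]
  • {5,9}:  v_{5} + v_{9} = v_{3} + v_{8} ; sig = [2:1,1]
  • {8,10}:  v_{8} + v_{10} = v_{3} + v_{6} ; sig = [2:1,1]
  • {0,1}:  v_{0} + v_{1} = v_{6} + v_{8} + v_{9} ; sig = [2:1,1,1]
  • {0,4}:  v_{0} + v_{4} = v_{3} + v_{6} + v_{9} ; sig = [2:1,1,1]
  • {1,5}:  v_{1} + v_{5} = v_{6} + v_{7} + v_{8} ; sig = [2:1,1,1]
  • {2,3}:  v_{2} + v_{3} = v_{4} + v_{6} + v_{9} ; sig = [2:1,1,1]
  • {2,8}:  v_{2} + v_{8} = v_{1} + v_{6} + v_{9} ; sig = [2:1,1,1]
  • {4,5}:  v_{4} + v_{5} = v_{3} + v_{6} + v_{7} ; sig = [2:1,1,1]
  • {0,5}:  v_{0} + v_{5} = 2·v_{3} + v_{6} + 2·v_{8} ; sig = [2:1,2,2]
  • {0,10}:  v_{0} + v_{10} = 2·v_{3} + 2·v_{6} + v_{9} ; sig = [2:1,2,2]
  • {2,10}:  v_{2} + v_{10} = 2·v_{4} + 2·v_{6} + v_{9} ; sig = [2:1,2,2]
  • {5,10}:  v_{5} + v_{10} = 2·v_{3} + 2·v_{6} + v_{7} ; sig = [2:1,2,2]
  • {0,2}:  v_{0} + v_{2} = 2·v_{6} + 2·v_{9} ; sig = [2:2,2]
  • {6,7,9}:  v_{6} + v_{7} + v_{9} = 0 ; sig = [3:]
  • {3,4,6}:  v_{3} + v_{4} + v_{6} = v_{10} ; sig = [3:1]
  • {7,9,10}:  v_{7} + v_{9} + v_{10} = v_{3} + v_{4} ; sig = [3:1,1]
  • {1,4,6,9}:  v_{1} + v_{4} + v_{6} + v_{9} = v_{2} ; sig = [4:1]
  • {3,6,7,8}:  v_{3} + v_{6} + v_{7} + v_{8} = v_{5} ; sig = [4:1]
  • {3,6,8,9}:  v_{3} + v_{6} + v_{8} + v_{9} = v_{0} ; sig = [4:1]

Sorted signature multiset PRS(X):
[[2:], [2:], [2:1], [2:1,1], [2:1,1], [2:1,1], [2:1,1], [2:1,1], [2:1,1,1], [2:1,1,1], [2:1,1,1], [2:1,1,1], [2:1,1,1], [2:1,1,1], [2:1,2,2], [2:1,2,2], [2:1,2,2], [2:1,2,2], [2:2,2], [3:], [3:1], [3:1,1], [4:1], [4:1], [4:1]]


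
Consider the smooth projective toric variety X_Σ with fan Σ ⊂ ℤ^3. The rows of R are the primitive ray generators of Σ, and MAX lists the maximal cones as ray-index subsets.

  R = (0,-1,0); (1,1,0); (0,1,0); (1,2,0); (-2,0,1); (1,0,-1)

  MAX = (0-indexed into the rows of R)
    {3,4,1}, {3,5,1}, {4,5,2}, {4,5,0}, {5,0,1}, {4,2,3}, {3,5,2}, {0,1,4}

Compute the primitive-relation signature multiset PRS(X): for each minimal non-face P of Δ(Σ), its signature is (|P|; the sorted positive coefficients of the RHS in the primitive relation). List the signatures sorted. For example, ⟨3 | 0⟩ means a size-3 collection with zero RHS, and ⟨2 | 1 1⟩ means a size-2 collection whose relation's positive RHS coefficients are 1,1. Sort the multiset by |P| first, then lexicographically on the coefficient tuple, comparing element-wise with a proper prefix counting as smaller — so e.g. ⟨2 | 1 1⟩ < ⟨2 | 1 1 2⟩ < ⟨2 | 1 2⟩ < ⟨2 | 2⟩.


Minimal non-faces — 5 found among 6 rays, 8 max cones:

  P={0,2}:  v_{0} + v_{2} = 0 — sig = ⟨2 | 0⟩
  P={0,3}:  v_{0} + v_{3} = v_{1} — sig = ⟨2 | 1⟩
  P={1,2}:  v_{1} + v_{2} = v_{3} — sig = ⟨2 | 1⟩
  P={1,4,5}:  v_{1} + v_{4} + v_{5} = v_{2} — sig = ⟨3 | 1⟩
  P={3,4,5}:  v_{3} + v_{4} + v_{5} = 2·v_{2} — sig = ⟨3 | 2⟩

Sorted signature multiset PRS(X):
{ ⟨2 | 0⟩,  ⟨2 | 1⟩ ×2,  ⟨3 | 1⟩,  ⟨3 | 2⟩ }


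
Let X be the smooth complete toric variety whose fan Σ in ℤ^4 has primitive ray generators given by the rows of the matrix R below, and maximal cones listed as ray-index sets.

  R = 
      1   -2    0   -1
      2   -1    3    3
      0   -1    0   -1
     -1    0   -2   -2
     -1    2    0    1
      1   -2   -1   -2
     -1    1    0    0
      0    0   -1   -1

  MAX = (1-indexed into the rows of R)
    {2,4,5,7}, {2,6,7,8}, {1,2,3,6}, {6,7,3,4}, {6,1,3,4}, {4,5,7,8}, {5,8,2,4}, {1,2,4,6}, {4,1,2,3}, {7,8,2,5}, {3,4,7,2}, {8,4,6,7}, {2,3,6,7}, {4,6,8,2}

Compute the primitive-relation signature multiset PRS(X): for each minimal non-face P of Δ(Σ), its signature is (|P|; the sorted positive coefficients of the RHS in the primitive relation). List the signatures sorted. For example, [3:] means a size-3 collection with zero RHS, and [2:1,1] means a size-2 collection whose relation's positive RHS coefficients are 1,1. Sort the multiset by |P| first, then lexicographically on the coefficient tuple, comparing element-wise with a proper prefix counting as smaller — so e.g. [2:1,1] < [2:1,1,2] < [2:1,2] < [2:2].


Minimal non-faces — 9 found among 8 rays, 14 max cones:

  • {1,5}:  v_{1} + v_{5} = 0  →  sig = [2:]
  • {1,7}:  v_{1} + v_{7} = v_{3}  →  sig = [2:1]
  • {1,8}:  v_{1} + v_{8} = v_{6}  →  sig = [2:1]
  • {3,5}:  v_{3} + v_{5} = v_{7}  →  sig = [2:1]
  • {5,6}:  v_{5} + v_{6} = v_{8}  →  sig = [2:1]
  • {3,8}:  v_{3} + v_{8} = v_{6} + v_{7}  →  sig = [2:1,1]
  • {2,4,7,8}:  v_{2} + v_{4} + v_{7} + v_{8} = 0  →  sig = [4:]
  • {2,4,6,7}:  v_{2} + v_{4} + v_{6} + v_{7} = v_{1}  →  sig = [4:1]
  • {2,3,4,6}:  v_{2} + v_{3} + v_{4} + v_{6} = 2·v_{1}  →  sig = [4:2]

Hence PRS(X_Σ) =
[[2:], [2:1], [2:1], [2:1], [2:1], [2:1,1], [4:], [4:1], [4:2]]


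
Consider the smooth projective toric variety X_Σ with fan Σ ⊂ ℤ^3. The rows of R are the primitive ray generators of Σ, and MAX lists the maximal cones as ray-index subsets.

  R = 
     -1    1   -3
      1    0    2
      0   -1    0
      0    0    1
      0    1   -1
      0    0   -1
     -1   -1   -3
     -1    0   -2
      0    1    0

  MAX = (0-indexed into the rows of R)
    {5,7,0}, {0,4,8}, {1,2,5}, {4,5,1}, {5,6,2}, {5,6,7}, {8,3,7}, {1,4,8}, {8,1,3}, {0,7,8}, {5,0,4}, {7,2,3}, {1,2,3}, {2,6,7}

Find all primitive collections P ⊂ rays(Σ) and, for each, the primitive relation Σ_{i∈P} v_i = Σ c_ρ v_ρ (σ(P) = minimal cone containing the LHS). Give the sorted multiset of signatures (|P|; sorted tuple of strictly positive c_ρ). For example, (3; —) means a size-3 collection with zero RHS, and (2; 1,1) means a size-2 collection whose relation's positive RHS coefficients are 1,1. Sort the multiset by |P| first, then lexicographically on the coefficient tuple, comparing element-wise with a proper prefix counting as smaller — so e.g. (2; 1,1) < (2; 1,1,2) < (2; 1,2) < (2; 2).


Primitive collections (16):

  {1,7}:  v_{1} + v_{7} = 0  so sig = (2; —)
  {2,8}:  v_{2} + v_{8} = 0  so sig = (2; —)
  {3,5}:  v_{3} + v_{5} = 0  so sig = (2; —)
  {0,1}:  v_{0} + v_{1} = v_{4}  so sig = (2; 1)
  {2,4}:  v_{2} + v_{4} = v_{5}  so sig = (2; 1)
  {3,4}:  v_{3} + v_{4} = v_{8}  so sig = (2; 1)
  {4,7}:  v_{4} + v_{7} = v_{0}  so sig = (2; 1)
  {5,8}:  v_{5} + v_{8} = v_{4}  so sig = (2; 1)
  {0,2}:  v_{0} + v_{2} = v_{5} + v_{7}  so sig = (2; 1,1)
  {0,3}:  v_{0} + v_{3} = v_{7} + v_{8}  so sig = (2; 1,1)
  {1,6}:  v_{1} + v_{6} = v_{2} + v_{5}  so sig = (2; 1,1)
  {3,6}:  v_{3} + v_{6} = v_{2} + v_{7}  so sig = (2; 1,1)
  {6,8}:  v_{6} + v_{8} = v_{5} + v_{7}  so sig = (2; 1,1)
  {4,6}:  v_{4} + v_{6} = 2·v_{5} + v_{7}  so sig = (2; 1,2)
  {0,6}:  v_{0} + v_{6} = 2·v_{5} + 2·v_{7}  so sig = (2; 2,2)
  {2,5,7}:  v_{2} + v_{5} + v_{7} = v_{6}  so sig = (3; 1)

Signatures (|P|; sorted positive RHS coefficients), sorted:
{ (2; —) ×3,  (2; 1) ×5,  (2; 1,1) ×5,  (2; 1,2),  (2; 2,2),  (3; 1) }


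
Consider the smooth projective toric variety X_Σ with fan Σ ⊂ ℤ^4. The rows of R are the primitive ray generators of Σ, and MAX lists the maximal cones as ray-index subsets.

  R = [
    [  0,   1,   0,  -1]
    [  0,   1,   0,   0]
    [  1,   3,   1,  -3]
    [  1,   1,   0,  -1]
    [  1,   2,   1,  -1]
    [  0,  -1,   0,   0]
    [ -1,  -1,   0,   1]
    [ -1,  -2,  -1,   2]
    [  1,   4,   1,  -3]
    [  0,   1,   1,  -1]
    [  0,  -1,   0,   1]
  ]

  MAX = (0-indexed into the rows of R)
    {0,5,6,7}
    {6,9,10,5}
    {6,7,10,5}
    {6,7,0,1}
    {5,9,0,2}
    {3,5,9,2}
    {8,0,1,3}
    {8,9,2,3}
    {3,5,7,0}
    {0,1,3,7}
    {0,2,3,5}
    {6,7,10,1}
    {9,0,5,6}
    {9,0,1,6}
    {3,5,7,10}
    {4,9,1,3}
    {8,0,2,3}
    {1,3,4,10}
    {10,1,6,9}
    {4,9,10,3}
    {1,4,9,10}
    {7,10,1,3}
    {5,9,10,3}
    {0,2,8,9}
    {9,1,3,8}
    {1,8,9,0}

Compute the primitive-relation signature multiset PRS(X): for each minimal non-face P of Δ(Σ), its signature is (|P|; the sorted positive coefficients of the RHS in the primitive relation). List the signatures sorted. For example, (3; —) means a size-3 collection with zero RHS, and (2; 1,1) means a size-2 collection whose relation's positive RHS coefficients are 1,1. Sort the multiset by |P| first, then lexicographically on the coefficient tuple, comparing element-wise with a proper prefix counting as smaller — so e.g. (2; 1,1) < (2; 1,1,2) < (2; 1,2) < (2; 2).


|primitive collections| = 20. Relations:

  P={0,10}:  v_{0} + v_{10} = 0  ⟹  sig = (2; —)
  P={1,5}:  v_{1} + v_{5} = 0  ⟹  sig = (2; —)
  P={3,6}:  v_{3} + v_{6} = 0  ⟹  sig = (2; —)
  P={1,2}:  v_{1} + v_{2} = v_{8}  ⟹  sig = (2; 1)
  P={2,7}:  v_{2} + v_{7} = v_{0}  ⟹  sig = (2; 1)
  P={5,8}:  v_{5} + v_{8} = v_{2}  ⟹  sig = (2; 1)
  P={7,9}:  v_{7} + v_{9} = v_{6}  ⟹  sig = (2; 1)
  P={2,6}:  v_{2} + v_{6} = v_{0} + v_{9}  ⟹  sig = (2; 1,1)
  P={2,10}:  v_{2} + v_{10} = v_{3} + v_{9}  ⟹  sig = (2; 1,1)
  P={4,7}:  v_{4} + v_{7} = v_{1} + v_{10}  ⟹  sig = (2; 1,1)
  P={7,8}:  v_{7} + v_{8} = v_{0} + v_{1}  ⟹  sig = (2; 1,1)
  P={0,4}:  v_{0} + v_{4} = v_{1} + v_{3} + v_{9}  ⟹  sig = (2; 1,1,1)
  P={4,5}:  v_{4} + v_{5} = v_{3} + v_{9} + v_{10}  ⟹  sig = (2; 1,1,1)
  P={4,6}:  v_{4} + v_{6} = v_{1} + v_{9} + v_{10}  ⟹  sig = (2; 1,1,1)
  P={6,8}:  v_{6} + v_{8} = v_{0} + v_{1} + v_{9}  ⟹  sig = (2; 1,1,1)
  P={8,10}:  v_{8} + v_{10} = v_{1} + v_{3} + v_{9}  ⟹  sig = (2; 1,1,1)
  P={2,4}:  v_{2} + v_{4} = v_{1} + 2·v_{3} + 2·v_{9}  ⟹  sig = (2; 1,2,2)
  P={4,8}:  v_{4} + v_{8} = 2·v_{1} + 2·v_{3} + 2·v_{9}  ⟹  sig = (2; 2,2,2)
  P={0,3,9}:  v_{0} + v_{3} + v_{9} = v_{2}  ⟹  sig = (3; 1)
  P={1,3,9,10}:  v_{1} + v_{3} + v_{9} + v_{10} = v_{4}  ⟹  sig = (4; 1)

Sorted signature multiset PRS(X):
    |P|=2: 18 collections, coeffs (), (), (), (1), (1), (1), (1), (1,1), (1,1), (1,1), (1,1), (1,1,1), (1,1,1), (1,1,1), (1,1,1), (1,1,1), (1,2,2), (2,2,2)
    |P|=3: 1 collection, coeffs (1)
    |P|=4: 1 collection, coeffs (1)


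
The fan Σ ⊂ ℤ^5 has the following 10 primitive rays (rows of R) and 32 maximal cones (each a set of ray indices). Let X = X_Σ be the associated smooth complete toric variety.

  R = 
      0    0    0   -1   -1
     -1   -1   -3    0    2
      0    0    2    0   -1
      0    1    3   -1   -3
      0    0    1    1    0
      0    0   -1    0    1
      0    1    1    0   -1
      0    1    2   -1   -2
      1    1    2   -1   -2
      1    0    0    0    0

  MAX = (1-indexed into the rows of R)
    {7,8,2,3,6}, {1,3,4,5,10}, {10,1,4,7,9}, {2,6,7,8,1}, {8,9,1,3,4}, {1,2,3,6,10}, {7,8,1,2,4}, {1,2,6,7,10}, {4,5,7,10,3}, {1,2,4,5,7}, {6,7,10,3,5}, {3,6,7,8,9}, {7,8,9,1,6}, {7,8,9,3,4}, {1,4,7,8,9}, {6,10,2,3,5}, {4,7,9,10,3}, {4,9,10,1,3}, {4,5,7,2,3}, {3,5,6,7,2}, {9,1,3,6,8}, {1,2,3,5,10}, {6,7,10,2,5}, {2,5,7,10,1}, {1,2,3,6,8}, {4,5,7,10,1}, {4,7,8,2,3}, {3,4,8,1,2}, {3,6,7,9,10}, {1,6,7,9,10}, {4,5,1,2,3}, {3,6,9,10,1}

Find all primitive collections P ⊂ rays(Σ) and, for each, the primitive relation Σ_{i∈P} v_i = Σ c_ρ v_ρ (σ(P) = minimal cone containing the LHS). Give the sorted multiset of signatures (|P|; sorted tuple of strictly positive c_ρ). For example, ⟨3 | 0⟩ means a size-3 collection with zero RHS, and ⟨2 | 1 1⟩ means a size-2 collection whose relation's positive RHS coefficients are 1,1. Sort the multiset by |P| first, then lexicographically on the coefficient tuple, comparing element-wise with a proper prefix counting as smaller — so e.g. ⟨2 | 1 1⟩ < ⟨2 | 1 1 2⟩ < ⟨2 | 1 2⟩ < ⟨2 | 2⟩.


Primitive collections (9):

  • {4,6}:  v_{4} + v_{6} = v_{8} — sig = ⟨2 | 1⟩
  • {8,10}:  v_{8} + v_{10} = v_{9} — sig = ⟨2 | 1⟩
  • {2,9}:  v_{2} + v_{9} = v_{1} + v_{6} — sig = ⟨2 | 1 1⟩
  • {5,8}:  v_{5} + v_{8} = v_{3} + v_{7} — sig = ⟨2 | 1 1⟩
  • {5,9}:  v_{5} + v_{9} = v_{3} + v_{7} + v_{10} — sig = ⟨2 | 1 1 1⟩
  • {1,5,6}:  v_{1} + v_{5} + v_{6} = 0 — sig = ⟨3 | 0⟩
  • {1,3,7}:  v_{1} + v_{3} + v_{7} = v_{4} — sig = ⟨3 | 1⟩
  • {2,4,10}:  v_{2} + v_{4} + v_{10} = v_{1} — sig = ⟨3 | 1⟩
  • {2,3,7,10}:  v_{2} + v_{3} + v_{7} + v_{10} = 0 — sig = ⟨4 | 0⟩

Hence PRS(X_Σ) =
    ⟨2 | 1⟩
    ⟨2 | 1⟩
    ⟨2 | 1 1⟩
    ⟨2 | 1 1⟩
    ⟨2 | 1 1 1⟩
    ⟨3 | 0⟩
    ⟨3 | 1⟩
    ⟨3 | 1⟩
    ⟨4 | 0⟩


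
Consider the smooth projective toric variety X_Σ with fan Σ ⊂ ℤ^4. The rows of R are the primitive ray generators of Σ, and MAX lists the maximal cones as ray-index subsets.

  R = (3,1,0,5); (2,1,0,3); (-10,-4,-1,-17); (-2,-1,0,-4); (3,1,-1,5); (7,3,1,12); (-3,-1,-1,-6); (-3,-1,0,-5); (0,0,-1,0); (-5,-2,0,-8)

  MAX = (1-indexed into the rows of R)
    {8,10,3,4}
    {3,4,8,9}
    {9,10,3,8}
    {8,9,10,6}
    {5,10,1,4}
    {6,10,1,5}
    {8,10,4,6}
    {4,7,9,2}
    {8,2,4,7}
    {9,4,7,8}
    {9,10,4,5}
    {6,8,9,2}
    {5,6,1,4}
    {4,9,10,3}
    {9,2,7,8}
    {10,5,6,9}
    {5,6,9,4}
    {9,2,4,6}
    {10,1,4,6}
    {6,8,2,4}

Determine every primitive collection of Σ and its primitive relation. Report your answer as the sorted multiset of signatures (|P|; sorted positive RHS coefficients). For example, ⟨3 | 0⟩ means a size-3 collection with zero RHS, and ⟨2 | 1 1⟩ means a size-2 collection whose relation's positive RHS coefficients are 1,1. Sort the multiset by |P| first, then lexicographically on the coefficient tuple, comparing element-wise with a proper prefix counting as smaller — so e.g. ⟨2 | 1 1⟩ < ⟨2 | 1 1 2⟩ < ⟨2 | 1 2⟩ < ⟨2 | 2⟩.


|primitive collections| = 20. Relations:

  P={1,8}:  v_{1} + v_{8} = 0  →  sig = ⟨2 | 0⟩
  P={1,9}:  v_{1} + v_{9} = v_{5}  →  sig = ⟨2 | 1⟩
  P={2,10}:  v_{2} + v_{10} = v_{8}  →  sig = ⟨2 | 1⟩
  P={3,6}:  v_{3} + v_{6} = v_{8}  →  sig = ⟨2 | 1⟩
  P={5,8}:  v_{5} + v_{8} = v_{9}  →  sig = ⟨2 | 1⟩
  P={1,2}:  v_{1} + v_{2} = v_{4} + v_{6} + v_{9}  →  sig = ⟨2 | 1 1 1⟩
  P={1,3}:  v_{1} + v_{3} = v_{4} + v_{9} + v_{10}  →  sig = ⟨2 | 1 1 1⟩
  P={1,7}:  v_{1} + v_{7} = v_{2} + v_{4} + v_{9}  →  sig = ⟨2 | 1 1 1⟩
  P={2,3}:  v_{2} + v_{3} = v_{4} + 2·v_{8} + v_{9}  →  sig = ⟨2 | 1 1 2⟩
  P={2,5}:  v_{2} + v_{5} = v_{4} + v_{6} + 2·v_{9}  →  sig = ⟨2 | 1 1 2⟩
  P={3,5}:  v_{3} + v_{5} = v_{4} + 2·v_{9} + v_{10}  →  sig = ⟨2 | 1 1 2⟩
  P={5,7}:  v_{5} + v_{7} = v_{2} + v_{4} + 2·v_{9}  →  sig = ⟨2 | 1 1 2⟩
  P={7,10}:  v_{7} + v_{10} = v_{4} + 2·v_{8} + v_{9}  →  sig = ⟨2 | 1 1 2⟩
  P={6,7}:  v_{6} + v_{7} = 2·v_{2}  →  sig = ⟨2 | 2⟩
  P={3,7}:  v_{3} + v_{7} = 2·v_{4} + 3·v_{8} + 2·v_{9}  →  sig = ⟨2 | 2 2 3⟩
  P={4,6,9,10}:  v_{4} + v_{6} + v_{9} + v_{10} = 0  →  sig = ⟨4 | 0⟩
  P={2,4,8,9}:  v_{2} + v_{4} + v_{8} + v_{9} = v_{7}  →  sig = ⟨4 | 1⟩
  P={4,5,6,10}:  v_{4} + v_{5} + v_{6} + v_{10} = v_{1}  →  sig = ⟨4 | 1⟩
  P={4,6,8,9}:  v_{4} + v_{6} + v_{8} + v_{9} = v_{2}  →  sig = ⟨4 | 1⟩
  P={4,8,9,10}:  v_{4} + v_{8} + v_{9} + v_{10} = v_{3}  →  sig = ⟨4 | 1⟩

so the primitive-relation signature multiset is
    |P|=2: 15 collections, coeffs (), (1), (1), (1), (1), (1,1,1), (1,1,1), (1,1,1), (1,1,2), (1,1,2), (1,1,2), (1,1,2), (1,1,2), (2), (2,2,3)
    |P|=4: 5 collections, coeffs (), (1), (1), (1), (1)


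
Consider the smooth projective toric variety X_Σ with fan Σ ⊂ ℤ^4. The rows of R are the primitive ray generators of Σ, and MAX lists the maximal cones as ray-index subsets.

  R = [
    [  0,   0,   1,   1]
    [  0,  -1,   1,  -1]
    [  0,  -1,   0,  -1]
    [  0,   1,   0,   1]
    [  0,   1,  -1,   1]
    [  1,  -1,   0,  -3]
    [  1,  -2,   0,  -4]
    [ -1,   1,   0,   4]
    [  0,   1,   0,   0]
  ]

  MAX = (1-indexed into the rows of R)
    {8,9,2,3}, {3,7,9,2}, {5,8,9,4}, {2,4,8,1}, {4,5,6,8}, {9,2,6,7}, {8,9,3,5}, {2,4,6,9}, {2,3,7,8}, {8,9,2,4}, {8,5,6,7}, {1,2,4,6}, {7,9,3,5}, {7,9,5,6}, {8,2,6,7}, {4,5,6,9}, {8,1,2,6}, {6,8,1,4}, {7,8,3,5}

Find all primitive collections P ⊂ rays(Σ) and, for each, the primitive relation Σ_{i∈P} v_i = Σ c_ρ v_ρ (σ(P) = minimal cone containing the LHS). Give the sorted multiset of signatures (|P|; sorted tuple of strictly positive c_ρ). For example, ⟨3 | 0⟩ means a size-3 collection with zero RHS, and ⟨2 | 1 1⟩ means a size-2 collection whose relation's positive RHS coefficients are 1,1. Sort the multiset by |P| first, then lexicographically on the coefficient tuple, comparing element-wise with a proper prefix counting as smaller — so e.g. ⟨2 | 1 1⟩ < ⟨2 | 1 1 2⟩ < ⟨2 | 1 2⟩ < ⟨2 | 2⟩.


Δ(Σ) — 9 vertices, 11 min non-faces:

  P = {2,5}:  v_{2} + v_{5} = 0  →  sig = ⟨2 | 0⟩
  P = {3,4}:  v_{3} + v_{4} = 0  →  sig = ⟨2 | 0⟩
  P = {3,6}:  v_{3} + v_{6} = v_{7}  →  sig = ⟨2 | 1⟩
  P = {4,7}:  v_{4} + v_{7} = v_{6}  →  sig = ⟨2 | 1⟩
  P = {1,3}:  v_{1} + v_{3} = v_{2} + v_{6} + v_{8}  →  sig = ⟨2 | 1 1 1⟩
  P = {1,5}:  v_{1} + v_{5} = v_{4} + v_{6} + v_{8}  →  sig = ⟨2 | 1 1 1⟩
  P = {1,7}:  v_{1} + v_{7} = v_{2} + 2·v_{6} + v_{8}  →  sig = ⟨2 | 1 1 2⟩
  P = {1,9}:  v_{1} + v_{9} = v_{2} + 2·v_{4}  →  sig = ⟨2 | 1 2⟩
  P = {7,8,9}:  v_{7} + v_{8} + v_{9} = 0  →  sig = ⟨3 | 0⟩
  P = {6,8,9}:  v_{6} + v_{8} + v_{9} = v_{4}  →  sig = ⟨3 | 1⟩
  P = {2,4,6,8}:  v_{2} + v_{4} + v_{6} + v_{8} = v_{1}  →  sig = ⟨4 | 1⟩

Signatures (|P|; sorted positive RHS coefficients), sorted:
{ ⟨2 | 0⟩ ×2,  ⟨2 | 1⟩ ×2,  ⟨2 | 1 1 1⟩ ×2,  ⟨2 | 1 1 2⟩,  ⟨2 | 1 2⟩,  ⟨3 | 0⟩,  ⟨3 | 1⟩,  ⟨4 | 1⟩ }


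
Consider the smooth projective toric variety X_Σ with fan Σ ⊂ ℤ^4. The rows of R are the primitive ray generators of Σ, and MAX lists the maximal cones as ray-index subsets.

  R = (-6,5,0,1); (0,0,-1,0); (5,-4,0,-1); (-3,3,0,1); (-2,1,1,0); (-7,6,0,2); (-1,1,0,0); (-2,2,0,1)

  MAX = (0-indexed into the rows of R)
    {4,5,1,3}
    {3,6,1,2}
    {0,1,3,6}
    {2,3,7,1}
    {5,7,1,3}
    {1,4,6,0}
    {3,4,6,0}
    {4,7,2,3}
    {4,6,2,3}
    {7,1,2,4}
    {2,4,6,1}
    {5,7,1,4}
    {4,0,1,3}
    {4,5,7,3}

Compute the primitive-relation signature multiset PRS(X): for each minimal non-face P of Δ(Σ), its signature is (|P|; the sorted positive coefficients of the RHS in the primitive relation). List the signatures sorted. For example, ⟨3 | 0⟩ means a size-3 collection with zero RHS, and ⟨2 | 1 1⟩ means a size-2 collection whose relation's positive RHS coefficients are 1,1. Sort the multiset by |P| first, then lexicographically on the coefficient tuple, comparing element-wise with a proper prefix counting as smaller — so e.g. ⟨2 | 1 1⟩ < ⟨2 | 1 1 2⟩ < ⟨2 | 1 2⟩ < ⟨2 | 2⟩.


9 collections generate NE(X_Σ); each relation:

  {0,2}:  v_{0} + v_{2} = v_{6}  ⟹  sig = ⟨2 | 1⟩
  {2,5}:  v_{2} + v_{5} = v_{7}  ⟹  sig = ⟨2 | 1⟩
  {6,7}:  v_{6} + v_{7} = v_{3}  ⟹  sig = ⟨2 | 1⟩
  {0,7}:  v_{0} + v_{7} = v_{1} + 2·v_{3} + v_{4}  ⟹  sig = ⟨2 | 1 1 2⟩
  {5,6}:  v_{5} + v_{6} = v_{1} + 2·v_{3} + v_{4}  ⟹  sig = ⟨2 | 1 1 2⟩
  {0,5}:  v_{0} + v_{5} = 2·v_{1} + 3·v_{3} + 2·v_{4}  ⟹  sig = ⟨2 | 2 2 3⟩
  {1,2,3,4}:  v_{1} + v_{2} + v_{3} + v_{4} = 0  ⟹  sig = ⟨4 | 0⟩
  {1,3,4,6}:  v_{1} + v_{3} + v_{4} + v_{6} = v_{0}  ⟹  sig = ⟨4 | 1⟩
  {1,3,4,7}:  v_{1} + v_{3} + v_{4} + v_{7} = v_{5}  ⟹  sig = ⟨4 | 1⟩

so the primitive-relation signature multiset is
[⟨2 | 1⟩, ⟨2 | 1⟩, ⟨2 | 1⟩, ⟨2 | 1 1 2⟩, ⟨2 | 1 1 2⟩, ⟨2 | 2 2 3⟩, ⟨4 | 0⟩, ⟨4 | 1⟩, ⟨4 | 1⟩]


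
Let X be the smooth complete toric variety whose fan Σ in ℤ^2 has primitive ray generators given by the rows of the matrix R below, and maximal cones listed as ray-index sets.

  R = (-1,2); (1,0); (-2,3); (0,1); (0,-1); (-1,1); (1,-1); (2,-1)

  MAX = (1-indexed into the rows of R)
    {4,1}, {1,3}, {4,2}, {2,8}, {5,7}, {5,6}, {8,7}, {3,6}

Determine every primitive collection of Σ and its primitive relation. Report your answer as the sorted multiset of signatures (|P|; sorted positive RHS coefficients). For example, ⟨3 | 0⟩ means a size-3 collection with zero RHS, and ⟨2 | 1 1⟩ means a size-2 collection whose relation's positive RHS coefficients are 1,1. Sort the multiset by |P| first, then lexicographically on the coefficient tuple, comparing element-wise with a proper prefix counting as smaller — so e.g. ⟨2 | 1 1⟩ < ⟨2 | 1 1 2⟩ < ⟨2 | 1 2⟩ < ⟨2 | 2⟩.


The 20 primitive collections of Σ (r=8, n=2):

  • {4,5}:  v_{4} + v_{5} = 0  ⟹  sig = ⟨2 | 0⟩
  • {6,7}:  v_{6} + v_{7} = 0  ⟹  sig = ⟨2 | 0⟩
  • {1,5}:  v_{1} + v_{5} = v_{6}  ⟹  sig = ⟨2 | 1⟩
  • {1,6}:  v_{1} + v_{6} = v_{3}  ⟹  sig = ⟨2 | 1⟩
  • {1,7}:  v_{1} + v_{7} = v_{4}  ⟹  sig = ⟨2 | 1⟩
  • {2,5}:  v_{2} + v_{5} = v_{7}  ⟹  sig = ⟨2 | 1⟩
  • {2,6}:  v_{2} + v_{6} = v_{4}  ⟹  sig = ⟨2 | 1⟩
  • {2,7}:  v_{2} + v_{7} = v_{8}  ⟹  sig = ⟨2 | 1⟩
  • {3,7}:  v_{3} + v_{7} = v_{1}  ⟹  sig = ⟨2 | 1⟩
  • {4,6}:  v_{4} + v_{6} = v_{1}  ⟹  sig = ⟨2 | 1⟩
  • {4,7}:  v_{4} + v_{7} = v_{2}  ⟹  sig = ⟨2 | 1⟩
  • {6,8}:  v_{6} + v_{8} = v_{2}  ⟹  sig = ⟨2 | 1⟩
  • {1,8}:  v_{1} + v_{8} = v_{2} + v_{4}  ⟹  sig = ⟨2 | 1 1⟩
  • {2,3}:  v_{2} + v_{3} = v_{1} + v_{4}  ⟹  sig = ⟨2 | 1 1⟩
  • {1,2}:  v_{1} + v_{2} = 2·v_{4}  ⟹  sig = ⟨2 | 2⟩
  • {3,4}:  v_{3} + v_{4} = 2·v_{1}  ⟹  sig = ⟨2 | 2⟩
  • {3,5}:  v_{3} + v_{5} = 2·v_{6}  ⟹  sig = ⟨2 | 2⟩
  • {3,8}:  v_{3} + v_{8} = 2·v_{4}  ⟹  sig = ⟨2 | 2⟩
  • {4,8}:  v_{4} + v_{8} = 2·v_{2}  ⟹  sig = ⟨2 | 2⟩
  • {5,8}:  v_{5} + v_{8} = 2·v_{7}  ⟹  sig = ⟨2 | 2⟩

Signatures (|P|; sorted positive RHS coefficients), sorted:
{ ⟨2 | 0⟩ ×2,  ⟨2 | 1⟩ ×10,  ⟨2 | 1 1⟩ ×2,  ⟨2 | 2⟩ ×6 }


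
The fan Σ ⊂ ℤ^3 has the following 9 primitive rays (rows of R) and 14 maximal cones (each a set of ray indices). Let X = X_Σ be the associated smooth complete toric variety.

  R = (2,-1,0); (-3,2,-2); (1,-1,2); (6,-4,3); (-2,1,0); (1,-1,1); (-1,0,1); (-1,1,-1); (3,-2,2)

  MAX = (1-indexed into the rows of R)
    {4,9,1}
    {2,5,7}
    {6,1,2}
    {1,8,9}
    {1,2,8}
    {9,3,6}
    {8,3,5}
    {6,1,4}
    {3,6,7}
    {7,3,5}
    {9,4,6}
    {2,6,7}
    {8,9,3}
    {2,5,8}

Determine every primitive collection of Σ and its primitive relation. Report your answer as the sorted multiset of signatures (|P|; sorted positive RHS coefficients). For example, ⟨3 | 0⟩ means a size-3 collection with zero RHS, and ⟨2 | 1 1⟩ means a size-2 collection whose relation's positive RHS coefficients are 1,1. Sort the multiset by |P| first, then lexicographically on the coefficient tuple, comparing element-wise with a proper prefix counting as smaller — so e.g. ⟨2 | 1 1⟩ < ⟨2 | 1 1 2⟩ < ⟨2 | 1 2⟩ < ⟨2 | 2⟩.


The 16 primitive collections of Σ (r=9, n=3):

  P = {1,5}:  v_{1} + v_{5} = 0 ; sig = ⟨2 | 0⟩
  P = {2,9}:  v_{2} + v_{9} = 0 ; sig = ⟨2 | 0⟩
  P = {6,8}:  v_{6} + v_{8} = 0 ; sig = ⟨2 | 0⟩
  P = {1,3}:  v_{1} + v_{3} = v_{9} ; sig = ⟨2 | 1⟩
  P = {1,7}:  v_{1} + v_{7} = v_{6} ; sig = ⟨2 | 1⟩
  P = {2,3}:  v_{2} + v_{3} = v_{5} ; sig = ⟨2 | 1⟩
  P = {5,6}:  v_{5} + v_{6} = v_{7} ; sig = ⟨2 | 1⟩
  P = {5,9}:  v_{5} + v_{9} = v_{3} ; sig = ⟨2 | 1⟩
  P = {7,8}:  v_{7} + v_{8} = v_{5} ; sig = ⟨2 | 1⟩
  P = {2,4}:  v_{2} + v_{4} = v_{1} + v_{6} ; sig = ⟨2 | 1 1⟩
  P = {4,5}:  v_{4} + v_{5} = v_{6} + v_{9} ; sig = ⟨2 | 1 1⟩
  P = {4,8}:  v_{4} + v_{8} = v_{1} + v_{9} ; sig = ⟨2 | 1 1⟩
  P = {7,9}:  v_{7} + v_{9} = v_{3} + v_{6} ; sig = ⟨2 | 1 1⟩
  P = {3,4}:  v_{3} + v_{4} = v_{6} + 2·v_{9} ; sig = ⟨2 | 1 2⟩
  P = {4,7}:  v_{4} + v_{7} = 2·v_{6} + v_{9} ; sig = ⟨2 | 1 2⟩
  P = {1,6,9}:  v_{1} + v_{6} + v_{9} = v_{4} ; sig = ⟨3 | 1⟩

so the primitive-relation signature multiset is
[⟨2 | 0⟩, ⟨2 | 0⟩, ⟨2 | 0⟩, ⟨2 | 1⟩, ⟨2 | 1⟩, ⟨2 | 1⟩, ⟨2 | 1⟩, ⟨2 | 1⟩, ⟨2 | 1⟩, ⟨2 | 1 1⟩, ⟨2 | 1 1⟩, ⟨2 | 1 1⟩, ⟨2 | 1 1⟩, ⟨2 | 1 2⟩, ⟨2 | 1 2⟩, ⟨3 | 1⟩]


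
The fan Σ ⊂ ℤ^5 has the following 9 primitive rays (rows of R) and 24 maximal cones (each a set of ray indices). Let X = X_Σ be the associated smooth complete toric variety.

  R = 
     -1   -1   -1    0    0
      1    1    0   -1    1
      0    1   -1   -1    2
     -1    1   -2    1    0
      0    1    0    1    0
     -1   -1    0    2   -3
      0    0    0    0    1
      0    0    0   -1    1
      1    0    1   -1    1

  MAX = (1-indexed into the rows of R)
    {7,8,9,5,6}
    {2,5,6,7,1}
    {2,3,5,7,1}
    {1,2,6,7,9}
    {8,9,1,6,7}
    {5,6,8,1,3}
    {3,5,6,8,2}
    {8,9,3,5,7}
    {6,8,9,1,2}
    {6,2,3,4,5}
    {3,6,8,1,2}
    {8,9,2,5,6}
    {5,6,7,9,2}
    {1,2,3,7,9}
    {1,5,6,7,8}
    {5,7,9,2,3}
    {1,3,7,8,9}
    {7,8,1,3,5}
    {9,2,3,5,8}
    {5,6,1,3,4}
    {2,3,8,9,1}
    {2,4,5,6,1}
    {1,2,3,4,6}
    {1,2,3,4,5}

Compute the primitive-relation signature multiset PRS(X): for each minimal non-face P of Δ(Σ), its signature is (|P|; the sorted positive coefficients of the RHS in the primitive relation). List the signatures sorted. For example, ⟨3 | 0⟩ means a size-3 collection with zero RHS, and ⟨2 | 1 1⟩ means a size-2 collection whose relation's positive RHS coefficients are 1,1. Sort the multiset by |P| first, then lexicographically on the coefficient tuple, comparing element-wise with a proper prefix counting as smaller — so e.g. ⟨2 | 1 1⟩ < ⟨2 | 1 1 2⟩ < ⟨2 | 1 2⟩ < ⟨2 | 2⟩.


Primitive collections (9):

  P = {4,9}:  v_{4} + v_{9} = v_{1} + v_{2} + v_{5} — sig = ⟨2 | 1 1 1⟩
  P = {4,8}:  v_{4} + v_{8} = 2·v_{3} + v_{6} — sig = ⟨2 | 1 2⟩
  P = {4,7}:  v_{4} + v_{7} = 2·v_{1} + v_{2} + 2·v_{5} — sig = ⟨2 | 1 2 2⟩
  P = {3,6,9}:  v_{3} + v_{6} + v_{9} = 0 — sig = ⟨3 | 0⟩
  P = {1,5,9}:  v_{1} + v_{5} + v_{9} = v_{7} — sig = ⟨3 | 1⟩
  P = {2,7,8}:  v_{2} + v_{7} + v_{8} = v_{3} + v_{9} — sig = ⟨3 | 1 1⟩
  P = {3,6,7}:  v_{3} + v_{6} + v_{7} = v_{1} + v_{5} — sig = ⟨3 | 1 1⟩
  P = {1,2,5,8}:  v_{1} + v_{2} + v_{5} + v_{8} = v_{3} — sig = ⟨4 | 1⟩
  P = {1,2,3,5,6}:  v_{1} + v_{2} + v_{3} + v_{5} + v_{6} = v_{4} — sig = ⟨5 | 1⟩

Sorted signature multiset PRS(X):
[⟨2 | 1 1 1⟩, ⟨2 | 1 2⟩, ⟨2 | 1 2 2⟩, ⟨3 | 0⟩, ⟨3 | 1⟩, ⟨3 | 1 1⟩, ⟨3 | 1 1⟩, ⟨4 | 1⟩, ⟨5 | 1⟩]
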